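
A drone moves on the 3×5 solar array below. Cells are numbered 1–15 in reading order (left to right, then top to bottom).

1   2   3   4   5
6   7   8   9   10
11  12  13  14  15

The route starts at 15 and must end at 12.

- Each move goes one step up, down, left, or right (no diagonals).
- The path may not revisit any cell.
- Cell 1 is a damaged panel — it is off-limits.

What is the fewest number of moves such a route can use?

3

The Manhattan distance from 15 to 12 is |3−3| + |5−2| = 3, so at least 3 moves are needed.
A route of 3 moves achieves this: 15 → 14 → 13 → 12.
Since 3 matches the lower bound, it is optimal.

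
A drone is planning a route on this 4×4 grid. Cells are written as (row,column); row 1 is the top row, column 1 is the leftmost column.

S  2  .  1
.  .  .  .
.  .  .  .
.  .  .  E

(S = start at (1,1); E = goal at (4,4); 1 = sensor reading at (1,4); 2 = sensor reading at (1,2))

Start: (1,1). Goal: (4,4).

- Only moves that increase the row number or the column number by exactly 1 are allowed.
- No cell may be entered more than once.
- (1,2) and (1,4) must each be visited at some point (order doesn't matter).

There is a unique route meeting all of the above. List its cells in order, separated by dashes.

Moves only go right or down, so the column and row indices never decrease.
Route from (1,1): right 3 to (1,4), down 3 to (4,4) — 6 moves in all.
Check: all required cells visited.

(1,1) - (1,2) - (1,3) - (1,4) - (2,4) - (3,4) - (4,4)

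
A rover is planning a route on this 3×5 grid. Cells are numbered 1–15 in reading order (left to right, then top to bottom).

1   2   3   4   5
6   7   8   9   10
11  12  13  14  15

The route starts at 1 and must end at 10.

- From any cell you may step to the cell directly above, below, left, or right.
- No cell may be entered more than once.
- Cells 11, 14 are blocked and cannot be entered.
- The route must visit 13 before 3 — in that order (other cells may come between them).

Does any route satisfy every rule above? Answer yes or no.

One route that works: 1 → 6 → 7 → 12 → 13 → 8 → 3 → 4 → 9 → 10.

yes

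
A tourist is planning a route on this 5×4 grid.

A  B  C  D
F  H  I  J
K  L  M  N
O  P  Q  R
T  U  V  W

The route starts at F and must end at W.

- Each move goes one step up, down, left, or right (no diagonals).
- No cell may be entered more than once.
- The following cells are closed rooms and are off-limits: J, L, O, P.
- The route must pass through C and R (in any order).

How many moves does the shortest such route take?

Any route passes through C and R in some order between F and W. Summing Manhattan distances along each leg and taking the cheapest ordering (F → C → R → W) gives a lower bound of 3 + 4 + 1 = 8 moves.
A route of 8 moves achieves this: F → A → B → C → I → M → Q → R → W.
Since 8 matches the lower bound, it is optimal.

8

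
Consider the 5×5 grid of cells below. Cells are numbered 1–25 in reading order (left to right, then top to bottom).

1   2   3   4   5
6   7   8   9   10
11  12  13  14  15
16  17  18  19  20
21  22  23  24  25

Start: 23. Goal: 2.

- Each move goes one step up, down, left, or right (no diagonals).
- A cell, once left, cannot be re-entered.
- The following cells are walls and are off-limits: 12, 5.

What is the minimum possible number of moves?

5

The Manhattan distance from 23 to 2 is |5−1| + |3−2| = 5, so at least 5 moves are needed.
A route of 5 moves achieves this: 23 → 18 → 13 → 8 → 3 → 2.
Since 5 matches the lower bound, it is optimal.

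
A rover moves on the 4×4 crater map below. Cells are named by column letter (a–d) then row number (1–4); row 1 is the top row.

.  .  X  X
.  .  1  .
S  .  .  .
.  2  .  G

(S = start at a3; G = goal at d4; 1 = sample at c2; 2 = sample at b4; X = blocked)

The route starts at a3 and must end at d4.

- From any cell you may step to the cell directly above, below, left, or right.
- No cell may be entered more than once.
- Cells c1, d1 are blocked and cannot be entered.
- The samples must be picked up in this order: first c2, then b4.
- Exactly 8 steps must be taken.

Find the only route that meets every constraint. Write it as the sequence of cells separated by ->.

The waypoints must appear in the order c2, b4, with no cell reused.
Route from a3: up to a2, 2× right (reaching c2), down to c3, left to b3, down to b4, 2× right (reaching d4) — 8 moves in all.
Check: order respected (1 at step 3, 2 at step 6); 8 moves as required.

a3 -> a2 -> b2 -> c2 -> c3 -> b3 -> b4 -> c4 -> d4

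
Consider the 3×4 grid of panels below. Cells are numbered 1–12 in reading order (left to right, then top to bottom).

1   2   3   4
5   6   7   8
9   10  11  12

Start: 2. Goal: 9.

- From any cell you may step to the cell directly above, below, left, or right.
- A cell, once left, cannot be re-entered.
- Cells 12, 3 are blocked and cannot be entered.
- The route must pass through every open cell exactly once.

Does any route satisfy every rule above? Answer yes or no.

no

Cell 4 has only one open neighbour but is neither the start nor the goal, so a Hamiltonian route would have to both enter and leave it through the same neighbour — impossible without revisiting.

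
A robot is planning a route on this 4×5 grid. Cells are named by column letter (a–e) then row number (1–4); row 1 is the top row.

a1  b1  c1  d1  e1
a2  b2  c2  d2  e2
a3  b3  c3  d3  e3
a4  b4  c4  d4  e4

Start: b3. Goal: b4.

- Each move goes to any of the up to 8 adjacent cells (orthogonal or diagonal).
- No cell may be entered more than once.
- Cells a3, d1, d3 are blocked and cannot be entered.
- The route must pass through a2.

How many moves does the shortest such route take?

4

Any route passes through a2 somewhere between b3 and b4. Summing Chebyshev distances along the two legs (b3 → a2 → b4) gives a lower bound of 1 + 2 = 3 moves.
The shortest route satisfying every rule uses 4 moves: b3 → a2 → b2 → c3 → b4.
The no-revisit rule (legs can't share cells) pushes the minimum above the 3-move bound; an exhaustive check rules out every length from 3 to 3, leaving 4 as the minimum.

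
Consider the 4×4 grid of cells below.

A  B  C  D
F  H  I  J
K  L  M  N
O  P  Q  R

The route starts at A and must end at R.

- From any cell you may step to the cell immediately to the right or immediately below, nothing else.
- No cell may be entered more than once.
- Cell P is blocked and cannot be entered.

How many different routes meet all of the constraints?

16

A right/down-only route from A to R makes exactly 3 down-moves and 3 right-moves in some order.
With no other constraints that would be C(6,3) = 20 routes.
Subtract routes through each blocked cell (inclusion–exclusion for overlaps): − through P: 4 → 16.
That gives 16 routes.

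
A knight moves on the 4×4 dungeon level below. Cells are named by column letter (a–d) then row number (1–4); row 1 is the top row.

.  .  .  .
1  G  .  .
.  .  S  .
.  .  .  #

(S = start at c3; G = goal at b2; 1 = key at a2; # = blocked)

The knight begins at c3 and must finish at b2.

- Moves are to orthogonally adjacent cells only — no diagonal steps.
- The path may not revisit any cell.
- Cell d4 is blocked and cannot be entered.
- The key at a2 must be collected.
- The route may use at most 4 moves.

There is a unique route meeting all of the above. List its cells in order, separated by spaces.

c3 b3 a3 a2 b2

The 4-move cap with required stops at a2 leaves no slack for detours.
Route from c3: 2× left (reaching a3), up to a2, right to b2 — 4 moves in all.
Check: all required cells visited; 4 ≤ 4 moves.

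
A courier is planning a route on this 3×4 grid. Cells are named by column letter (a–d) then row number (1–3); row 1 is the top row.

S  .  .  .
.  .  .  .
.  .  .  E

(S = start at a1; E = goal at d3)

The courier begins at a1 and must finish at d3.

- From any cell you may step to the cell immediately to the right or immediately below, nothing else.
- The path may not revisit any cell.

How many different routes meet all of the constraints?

10

A right/down-only route from a1 to d3 makes exactly 2 down-moves and 3 right-moves in some order.
With no other constraints that would be C(5,2) = 10 routes.
That gives 10 routes.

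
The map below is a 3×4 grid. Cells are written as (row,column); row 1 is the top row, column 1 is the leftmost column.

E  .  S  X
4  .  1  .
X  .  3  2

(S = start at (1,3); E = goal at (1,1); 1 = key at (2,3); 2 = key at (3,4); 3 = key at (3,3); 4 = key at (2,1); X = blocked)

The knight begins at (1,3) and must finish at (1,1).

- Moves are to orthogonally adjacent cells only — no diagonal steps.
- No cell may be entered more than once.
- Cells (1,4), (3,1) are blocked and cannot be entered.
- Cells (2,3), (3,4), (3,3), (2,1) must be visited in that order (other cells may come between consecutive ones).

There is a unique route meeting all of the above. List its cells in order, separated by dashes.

(1,3) - (2,3) - (2,4) - (3,4) - (3,3) - (3,2) - (2,2) - (2,1) - (1,1)

The waypoints must appear in the order (2,3), (3,4), (3,3), (2,1), with no cell reused.
Route from (1,3): down to (2,3), right to (2,4), down to (3,4), 2× left (reaching (3,2)), up to (2,2), left to (2,1), up to (1,1) — 8 moves in all.
Check: order respected (1 at step 1, 2 at step 3, 3 at step 4, 4 at step 7).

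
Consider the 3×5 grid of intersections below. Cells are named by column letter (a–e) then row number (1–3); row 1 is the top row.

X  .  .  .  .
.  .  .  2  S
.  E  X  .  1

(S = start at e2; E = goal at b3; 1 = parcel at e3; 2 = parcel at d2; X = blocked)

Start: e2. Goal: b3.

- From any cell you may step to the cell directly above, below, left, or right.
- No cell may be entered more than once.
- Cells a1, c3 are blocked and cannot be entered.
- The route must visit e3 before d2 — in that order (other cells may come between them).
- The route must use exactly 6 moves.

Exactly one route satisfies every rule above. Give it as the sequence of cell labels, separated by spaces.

The waypoints must appear in the order e3, d2, with no cell reused.
Route from e2: down to e3, left to d3, up to d2, 2× left (reaching b2), down to b3 — 6 moves in all.
Check: order respected (1 at step 1, 2 at step 3); 6 moves as required.

e2 e3 d3 d2 c2 b2 b3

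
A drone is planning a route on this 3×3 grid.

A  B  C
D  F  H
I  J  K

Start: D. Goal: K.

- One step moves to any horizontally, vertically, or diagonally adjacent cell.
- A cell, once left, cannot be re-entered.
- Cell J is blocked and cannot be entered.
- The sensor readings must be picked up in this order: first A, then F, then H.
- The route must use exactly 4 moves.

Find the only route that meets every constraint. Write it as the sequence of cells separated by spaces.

The waypoints must appear in the order A, F, H, with no cell reused.
Route from D: up 1 to A, down-right 1 to F, right 1 to H, down 1 to K — 4 moves in all.
Check: order respected (A at step 1, F at step 2, H at step 3); 4 moves as required.

D A F H K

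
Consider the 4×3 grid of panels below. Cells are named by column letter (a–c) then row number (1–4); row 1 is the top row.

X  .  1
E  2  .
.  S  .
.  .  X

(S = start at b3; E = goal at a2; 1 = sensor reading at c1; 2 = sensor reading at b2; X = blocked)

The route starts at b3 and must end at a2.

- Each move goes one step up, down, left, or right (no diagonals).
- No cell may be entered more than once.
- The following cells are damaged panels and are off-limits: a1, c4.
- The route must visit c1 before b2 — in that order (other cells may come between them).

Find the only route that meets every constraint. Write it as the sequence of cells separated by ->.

b3 -> c3 -> c2 -> c1 -> b1 -> b2 -> a2

The waypoints must appear in the order c1, b2, with no cell reused.
Route from b3: right to c3, 2× up (reaching c1), left to b1, down to b2, left to a2 — 6 moves in all.
Check: order respected (1 at step 3, 2 at step 5).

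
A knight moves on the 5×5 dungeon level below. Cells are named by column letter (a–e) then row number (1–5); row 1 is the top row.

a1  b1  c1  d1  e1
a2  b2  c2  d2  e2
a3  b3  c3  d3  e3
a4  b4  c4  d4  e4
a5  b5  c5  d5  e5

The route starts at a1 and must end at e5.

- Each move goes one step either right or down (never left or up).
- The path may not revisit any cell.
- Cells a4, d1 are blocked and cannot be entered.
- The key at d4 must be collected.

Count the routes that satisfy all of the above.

36

A right/down-only route from a1 to e5 makes exactly 4 down-moves and 4 right-moves in some order.
With no other constraints that would be C(8,4) = 70 routes.
Split at d4 and multiply the segment counts (each segment already excludes blocked cells): a1→d4: 18; d4→e5: 2; product = 36.
That gives 36 routes.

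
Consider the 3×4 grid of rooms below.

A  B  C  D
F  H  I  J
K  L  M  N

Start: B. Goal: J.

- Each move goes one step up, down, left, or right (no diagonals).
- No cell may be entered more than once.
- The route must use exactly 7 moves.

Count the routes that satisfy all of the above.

Need simple routes of exactly 7 moves from B to J (Manhattan distance 3, so 2 moves are spent on a detour and 2 undoing it).
Branch systematically from the start, pruning whenever the remaining move budget drops below the Manhattan distance to J or differs from it in parity. Grouping the completions by first move — via H: 3; via A: 7; via C: 1 — and summing: 3 + 7 + 1 = 11.
That gives 11 routes.

11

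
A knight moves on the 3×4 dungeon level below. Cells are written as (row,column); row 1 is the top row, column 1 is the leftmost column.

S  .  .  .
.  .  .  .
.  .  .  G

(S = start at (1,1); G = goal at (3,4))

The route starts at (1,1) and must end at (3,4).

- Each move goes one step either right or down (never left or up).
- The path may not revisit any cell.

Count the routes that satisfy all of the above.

A right/down-only route from (1,1) to (3,4) makes exactly 2 down-moves and 3 right-moves in some order.
With no other constraints that would be C(5,2) = 10 routes.
That gives 10 routes.

10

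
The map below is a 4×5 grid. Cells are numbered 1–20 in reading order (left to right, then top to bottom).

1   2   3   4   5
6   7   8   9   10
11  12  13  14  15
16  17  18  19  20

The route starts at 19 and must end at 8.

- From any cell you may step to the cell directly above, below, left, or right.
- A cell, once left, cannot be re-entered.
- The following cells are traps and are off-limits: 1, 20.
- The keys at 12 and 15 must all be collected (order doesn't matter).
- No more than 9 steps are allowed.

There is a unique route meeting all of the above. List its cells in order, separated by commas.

The budget equals the shortest possible length, so every move has to be on a shortest route through the required cells.
Route from 19: 2× left (reaching 17), up to 12, 3× right (reaching 15), up to 10, 2× left (reaching 8) — 9 moves in all.
Check: all required cells visited; 9 ≤ 9 moves.

19, 18, 17, 12, 13, 14, 15, 10, 9, 8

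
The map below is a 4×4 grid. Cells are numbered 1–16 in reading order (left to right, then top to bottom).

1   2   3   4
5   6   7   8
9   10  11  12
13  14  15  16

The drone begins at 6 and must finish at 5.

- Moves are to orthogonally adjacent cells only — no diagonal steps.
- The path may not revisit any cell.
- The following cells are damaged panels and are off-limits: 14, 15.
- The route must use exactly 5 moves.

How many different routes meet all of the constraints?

2

Need simple routes of exactly 5 moves from 6 to 5 (Manhattan distance 1, so 2 moves are spent on a detour and 2 undoing it).
Enumerating: 6 7 3 2 1 5 | 6 7 11 10 9 5.
That gives 2 routes.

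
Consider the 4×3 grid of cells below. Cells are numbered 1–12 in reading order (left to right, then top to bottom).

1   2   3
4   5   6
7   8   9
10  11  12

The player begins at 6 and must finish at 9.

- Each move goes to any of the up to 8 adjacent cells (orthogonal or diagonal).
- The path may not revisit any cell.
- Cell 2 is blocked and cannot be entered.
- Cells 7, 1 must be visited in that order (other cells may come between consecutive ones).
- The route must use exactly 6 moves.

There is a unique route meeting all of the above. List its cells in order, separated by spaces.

6 8 7 4 1 5 9

The waypoints must appear in the order 7, 1, with no cell reused.
Route from 6: down-left to 8, left to 7, 2× up (reaching 1), 2× down-right (reaching 9) — 6 moves in all.
Check: order respected (7 at step 2, 1 at step 4); 6 moves as required.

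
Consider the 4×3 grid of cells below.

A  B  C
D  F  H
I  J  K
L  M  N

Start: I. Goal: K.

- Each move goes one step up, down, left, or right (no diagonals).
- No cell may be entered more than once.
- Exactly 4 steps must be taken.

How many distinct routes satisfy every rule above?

Need simple routes of exactly 4 moves from I to K (Manhattan distance 2, so 1 moves are spent on a detour and 1 undoing it).
Enumerating: I D F J K | I D F H K | I L M J K | I L M N K | I J F H K | I J M N K.
That gives 6 routes.

6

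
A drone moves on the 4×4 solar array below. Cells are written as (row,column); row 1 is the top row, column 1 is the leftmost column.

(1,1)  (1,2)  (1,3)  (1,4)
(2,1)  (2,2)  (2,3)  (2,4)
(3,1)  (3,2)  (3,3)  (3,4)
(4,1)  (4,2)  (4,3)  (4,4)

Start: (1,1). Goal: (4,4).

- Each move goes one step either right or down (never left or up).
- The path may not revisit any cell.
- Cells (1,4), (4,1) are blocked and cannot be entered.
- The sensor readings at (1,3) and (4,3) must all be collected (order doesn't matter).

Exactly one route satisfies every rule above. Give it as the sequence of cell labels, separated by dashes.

(1,1) - (1,2) - (1,3) - (2,3) - (3,3) - (4,3) - (4,4)

Moves only go right or down, so the column and row indices never decrease.
Route from (1,1): 2× right (reaching (1,3)), 3× down (reaching (4,3)), right to (4,4) — 6 moves in all.
Check: all required cells visited.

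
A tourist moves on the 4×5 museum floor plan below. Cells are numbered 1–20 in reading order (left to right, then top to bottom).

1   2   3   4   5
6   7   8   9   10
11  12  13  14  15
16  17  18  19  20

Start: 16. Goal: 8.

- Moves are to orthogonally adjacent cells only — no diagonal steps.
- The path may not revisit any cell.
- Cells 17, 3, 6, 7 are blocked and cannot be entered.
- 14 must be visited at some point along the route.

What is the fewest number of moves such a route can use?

Any route passes through 14 somewhere between 16 and 8. Summing Manhattan distances along the two legs (16 → 14 → 8) gives a lower bound of 4 + 2 = 6 moves.
A route of 6 moves achieves this: 16 → 11 → 12 → 13 → 14 → 9 → 8.
Since 6 matches the lower bound, it is optimal.

6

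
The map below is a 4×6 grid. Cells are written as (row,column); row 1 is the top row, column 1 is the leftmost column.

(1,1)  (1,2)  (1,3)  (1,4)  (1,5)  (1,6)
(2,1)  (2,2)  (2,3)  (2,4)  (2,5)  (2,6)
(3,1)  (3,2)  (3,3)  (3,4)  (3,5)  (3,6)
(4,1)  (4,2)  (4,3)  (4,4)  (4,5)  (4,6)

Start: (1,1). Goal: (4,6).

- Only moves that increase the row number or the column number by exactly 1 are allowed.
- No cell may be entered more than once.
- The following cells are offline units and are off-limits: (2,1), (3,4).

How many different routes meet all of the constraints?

17

A right/down-only route from (1,1) to (4,6) makes exactly 3 down-moves and 5 right-moves in some order.
With no other constraints that would be C(8,3) = 56 routes.
Subtract routes through each blocked cell (inclusion–exclusion for overlaps): − through (2,1): 21 − through (3,4): 30 + through (2,1)&(3,4): 12 → 17.
That gives 17 routes.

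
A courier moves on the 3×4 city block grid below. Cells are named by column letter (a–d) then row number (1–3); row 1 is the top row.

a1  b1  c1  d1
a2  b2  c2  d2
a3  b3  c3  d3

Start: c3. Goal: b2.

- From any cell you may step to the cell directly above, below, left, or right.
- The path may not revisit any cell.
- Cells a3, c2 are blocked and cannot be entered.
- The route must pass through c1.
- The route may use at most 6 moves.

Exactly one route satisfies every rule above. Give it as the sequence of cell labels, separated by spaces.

c3 d3 d2 d1 c1 b1 b2

Any route must reach c1 and still end at b2 within 6 moves, so the order of the required stops is forced.
Route from c3: right 1 to d3, up 2 to d1, left 2 to b1, down 1 to b2 — 6 moves in all.
Check: all required cells visited; 6 ≤ 6 moves.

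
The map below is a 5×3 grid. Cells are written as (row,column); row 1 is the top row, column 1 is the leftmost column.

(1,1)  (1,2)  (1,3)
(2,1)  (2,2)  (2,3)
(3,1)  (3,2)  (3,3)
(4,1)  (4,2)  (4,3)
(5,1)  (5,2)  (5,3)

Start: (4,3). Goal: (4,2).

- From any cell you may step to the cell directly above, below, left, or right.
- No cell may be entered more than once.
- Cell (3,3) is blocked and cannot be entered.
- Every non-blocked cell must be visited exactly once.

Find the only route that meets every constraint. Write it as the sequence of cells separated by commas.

Need to visit all 14 open cells exactly once, starting at (4,3) and ending at (4,2).
Cell (1,1) has only two open neighbours ((2,1) and (1,2)), so the path must pass straight through it: one of those is the cell it's entered from and the other is where it exits.
Route from (4,3): down to (5,3), 2× left (reaching (5,1)), 4× up (reaching (1,1)), 2× right (reaching (1,3)), down to (2,3), left to (2,2), 2× down (reaching (4,2)) — 13 moves in all.
Check: all 14 open cells covered.

(4,3), (5,3), (5,2), (5,1), (4,1), (3,1), (2,1), (1,1), (1,2), (1,3), (2,3), (2,2), (3,2), (4,2)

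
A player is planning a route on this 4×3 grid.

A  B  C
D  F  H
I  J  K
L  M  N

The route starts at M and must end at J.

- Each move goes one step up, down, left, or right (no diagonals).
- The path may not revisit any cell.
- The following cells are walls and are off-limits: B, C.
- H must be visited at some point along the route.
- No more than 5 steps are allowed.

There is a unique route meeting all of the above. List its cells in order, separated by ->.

M -> N -> K -> H -> F -> J

The 5-move cap with required stops at H leaves no slack for detours.
Route from M: right 1 to N, up 2 to H, left 1 to F, down 1 to J — 5 moves in all.
Check: all required cells visited; 5 ≤ 5 moves.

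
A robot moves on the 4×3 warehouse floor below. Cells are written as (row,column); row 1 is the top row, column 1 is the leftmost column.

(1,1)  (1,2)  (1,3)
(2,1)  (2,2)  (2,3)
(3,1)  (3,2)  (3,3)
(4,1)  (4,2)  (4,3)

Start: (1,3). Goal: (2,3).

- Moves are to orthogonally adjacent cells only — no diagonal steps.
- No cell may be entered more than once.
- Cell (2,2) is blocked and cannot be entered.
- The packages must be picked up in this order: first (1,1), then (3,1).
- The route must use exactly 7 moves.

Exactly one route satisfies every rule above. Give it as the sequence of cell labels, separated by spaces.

The waypoints must appear in the order (1,1), (3,1), with no cell reused.
Route from (1,3): 2× left (reaching (1,1)), 2× down (reaching (3,1)), 2× right (reaching (3,3)), up to (2,3) — 7 moves in all.
Check: order respected ((1,1) at step 2, (3,1) at step 4); 7 moves as required.

(1,3) (1,2) (1,1) (2,1) (3,1) (3,2) (3,3) (2,3)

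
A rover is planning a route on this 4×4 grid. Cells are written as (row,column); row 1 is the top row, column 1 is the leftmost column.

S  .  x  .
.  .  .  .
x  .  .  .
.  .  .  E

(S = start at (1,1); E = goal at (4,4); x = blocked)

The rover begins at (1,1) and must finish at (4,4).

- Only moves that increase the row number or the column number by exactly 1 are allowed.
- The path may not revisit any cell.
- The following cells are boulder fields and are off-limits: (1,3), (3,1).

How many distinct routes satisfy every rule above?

A right/down-only route from (1,1) to (4,4) makes exactly 3 down-moves and 3 right-moves in some order.
With no other constraints that would be C(6,3) = 20 routes.
Subtract routes through each blocked cell (inclusion–exclusion for overlaps): − through (1,3): 4 − through (3,1): 4 → 12.
That gives 12 routes.

12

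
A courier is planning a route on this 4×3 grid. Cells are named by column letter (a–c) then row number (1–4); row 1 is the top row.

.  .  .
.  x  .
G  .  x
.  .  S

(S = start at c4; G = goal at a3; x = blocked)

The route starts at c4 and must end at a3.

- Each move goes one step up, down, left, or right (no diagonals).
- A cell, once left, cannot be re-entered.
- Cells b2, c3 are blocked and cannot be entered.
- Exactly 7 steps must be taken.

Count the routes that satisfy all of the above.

0

Need simple routes of exactly 7 moves from c4 to a3 (Manhattan distance 3, so 2 moves are spent on a detour and 2 undoing it).
No route satisfies every constraint, so the count is 0.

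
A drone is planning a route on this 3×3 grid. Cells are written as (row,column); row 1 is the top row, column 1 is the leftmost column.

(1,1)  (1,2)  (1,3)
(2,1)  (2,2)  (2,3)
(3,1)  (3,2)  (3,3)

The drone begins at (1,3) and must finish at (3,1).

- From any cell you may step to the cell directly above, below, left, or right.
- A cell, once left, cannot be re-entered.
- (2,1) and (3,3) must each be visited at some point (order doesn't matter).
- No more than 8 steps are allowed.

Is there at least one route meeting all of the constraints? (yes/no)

One route that works: (1,3) → (2,3) → (3,3) → (3,2) → (2,2) → (2,1) → (3,1).

yes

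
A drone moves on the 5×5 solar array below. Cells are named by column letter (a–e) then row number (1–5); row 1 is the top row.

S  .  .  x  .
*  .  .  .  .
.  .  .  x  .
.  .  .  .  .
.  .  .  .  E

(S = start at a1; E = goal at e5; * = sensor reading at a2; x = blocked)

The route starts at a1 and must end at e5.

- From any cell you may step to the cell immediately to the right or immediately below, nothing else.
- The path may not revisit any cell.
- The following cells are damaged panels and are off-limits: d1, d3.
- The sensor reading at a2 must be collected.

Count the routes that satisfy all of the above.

23

A right/down-only route from a1 to e5 makes exactly 4 down-moves and 4 right-moves in some order.
With no other constraints that would be C(8,4) = 70 routes.
Split at a2 and multiply the segment counts (each segment already excludes blocked cells): a1→a2: 1; a2→e5: 23; product = 23.
That gives 23 routes.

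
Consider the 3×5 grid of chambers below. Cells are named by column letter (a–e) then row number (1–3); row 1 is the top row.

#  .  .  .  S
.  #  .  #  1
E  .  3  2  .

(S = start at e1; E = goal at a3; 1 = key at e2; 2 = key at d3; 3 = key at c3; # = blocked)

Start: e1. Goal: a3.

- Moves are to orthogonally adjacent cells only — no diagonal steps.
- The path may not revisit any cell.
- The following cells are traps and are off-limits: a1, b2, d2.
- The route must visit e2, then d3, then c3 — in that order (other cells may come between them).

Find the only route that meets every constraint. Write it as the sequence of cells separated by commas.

The waypoints must appear in the order e2, d3, c3, with no cell reused.
Route from e1: down 2 to e3, left 4 to a3 — 6 moves in all.
Check: order respected (1 at step 1, 2 at step 3, 3 at step 4).

e1, e2, e3, d3, c3, b3, a3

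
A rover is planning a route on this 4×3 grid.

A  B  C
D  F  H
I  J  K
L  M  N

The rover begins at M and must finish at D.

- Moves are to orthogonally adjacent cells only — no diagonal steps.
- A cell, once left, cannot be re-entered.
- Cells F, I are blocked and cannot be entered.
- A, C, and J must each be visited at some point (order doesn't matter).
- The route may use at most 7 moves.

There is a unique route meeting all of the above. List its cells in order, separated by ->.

Any route must reach A, C, and J and still end at D within 7 moves, so the order of the required stops is forced.
Route from M: up 1 to J, right 1 to K, up 2 to C, left 2 to A, down 1 to D — 7 moves in all.
Check: all required cells visited; 7 ≤ 7 moves.

M -> J -> K -> H -> C -> B -> A -> D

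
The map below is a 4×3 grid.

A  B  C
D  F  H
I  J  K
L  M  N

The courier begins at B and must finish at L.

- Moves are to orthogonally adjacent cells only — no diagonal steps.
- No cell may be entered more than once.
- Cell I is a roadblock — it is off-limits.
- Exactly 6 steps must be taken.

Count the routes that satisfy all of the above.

7

Need simple routes of exactly 6 moves from B to L (Manhattan distance 4, so 1 moves are spent on a detour and 1 undoing it).
Enumerating: B F J K N M L | B F H K N M L | B F H K J M L | B A D F J M L | B C H K N M L | B C H K J M L | B C H F J M L.
That gives 7 routes.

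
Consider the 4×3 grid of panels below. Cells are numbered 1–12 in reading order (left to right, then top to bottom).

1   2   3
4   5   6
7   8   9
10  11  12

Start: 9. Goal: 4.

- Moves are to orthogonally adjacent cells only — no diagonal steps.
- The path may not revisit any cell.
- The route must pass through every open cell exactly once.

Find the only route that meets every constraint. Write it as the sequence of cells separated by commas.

9, 12, 11, 10, 7, 8, 5, 6, 3, 2, 1, 4

Need to visit all 12 open cells exactly once, starting at 9 and ending at 4.
Cell 1 has only two open neighbours (4 and 2), so the path must pass straight through it: one of those is the cell it's entered from and the other is where it exits.
Route from 9: down 1 to 12, left 2 to 10, up 1 to 7, right 1 to 8, up 1 to 5, right 1 to 6, up 1 to 3, left 2 to 1, down 1 to 4 — 11 moves in all.
Check: all 12 open cells covered.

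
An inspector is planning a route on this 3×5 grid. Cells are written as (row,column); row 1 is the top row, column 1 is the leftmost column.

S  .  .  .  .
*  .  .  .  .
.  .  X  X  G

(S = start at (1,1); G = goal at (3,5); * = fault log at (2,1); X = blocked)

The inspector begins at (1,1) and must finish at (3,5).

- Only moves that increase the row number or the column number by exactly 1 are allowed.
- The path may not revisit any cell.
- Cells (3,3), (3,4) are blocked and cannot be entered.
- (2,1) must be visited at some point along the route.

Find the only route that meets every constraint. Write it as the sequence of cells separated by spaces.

Moves only go right or down, so the column and row indices never decrease.
Route from (1,1): down to (2,1), 4× right (reaching (2,5)), down to (3,5) — 6 moves in all.
Check: all required cells visited.

(1,1) (2,1) (2,2) (2,3) (2,4) (2,5) (3,5)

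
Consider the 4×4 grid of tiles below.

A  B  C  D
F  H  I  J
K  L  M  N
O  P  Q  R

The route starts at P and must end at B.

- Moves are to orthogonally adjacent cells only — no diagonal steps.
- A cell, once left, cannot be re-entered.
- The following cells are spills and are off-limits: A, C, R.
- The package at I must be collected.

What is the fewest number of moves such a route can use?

Any route passes through I somewhere between P and B. Summing Manhattan distances along the two legs (P → I → B) gives a lower bound of 3 + 2 = 5 moves.
A route of 5 moves achieves this: P → L → M → I → H → B.
Since 5 matches the lower bound, it is optimal.

5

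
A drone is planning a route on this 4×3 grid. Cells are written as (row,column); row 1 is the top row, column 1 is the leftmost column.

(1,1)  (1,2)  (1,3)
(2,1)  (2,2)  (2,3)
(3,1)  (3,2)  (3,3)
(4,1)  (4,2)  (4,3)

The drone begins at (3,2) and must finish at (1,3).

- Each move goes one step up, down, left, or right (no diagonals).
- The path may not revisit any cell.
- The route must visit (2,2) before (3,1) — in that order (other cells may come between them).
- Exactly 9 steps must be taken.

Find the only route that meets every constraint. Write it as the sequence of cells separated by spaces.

The waypoints must appear in the order (2,2), (3,1), with no cell reused.
Route from (3,2): up 1 to (2,2), left 1 to (2,1), down 2 to (4,1), right 2 to (4,3), up 3 to (1,3) — 9 moves in all.
Check: order respected ((2,2) at step 1, (3,1) at step 3); 9 moves as required.

(3,2) (2,2) (2,1) (3,1) (4,1) (4,2) (4,3) (3,3) (2,3) (1,3)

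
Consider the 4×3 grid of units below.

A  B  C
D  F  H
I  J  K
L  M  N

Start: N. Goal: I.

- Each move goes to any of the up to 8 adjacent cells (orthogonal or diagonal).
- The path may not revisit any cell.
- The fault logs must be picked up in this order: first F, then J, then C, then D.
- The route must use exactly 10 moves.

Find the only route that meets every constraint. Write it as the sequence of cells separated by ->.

N -> M -> K -> F -> J -> H -> C -> B -> A -> D -> I

The waypoints must appear in the order F, J, C, D, with no cell reused.
Route from N: left to M, up-right to K, up-left to F, down to J, up-right to H, up to C, 2× left (reaching A), 2× down (reaching I) — 10 moves in all.
Check: order respected (F at step 3, J at step 4, C at step 6, D at step 9); 10 moves as required.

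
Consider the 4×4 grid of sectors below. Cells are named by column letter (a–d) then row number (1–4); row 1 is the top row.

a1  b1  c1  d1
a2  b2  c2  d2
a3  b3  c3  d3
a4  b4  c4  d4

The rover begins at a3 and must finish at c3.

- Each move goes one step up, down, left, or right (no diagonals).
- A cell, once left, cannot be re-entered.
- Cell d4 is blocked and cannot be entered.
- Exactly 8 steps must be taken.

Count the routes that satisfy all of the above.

Need simple routes of exactly 8 moves from a3 to c3 (Manhattan distance 2, so 3 moves are spent on a detour and 3 undoing it).
Branch systematically from the start, pruning whenever the remaining move budget drops below the Manhattan distance to c3 or differs from it in parity. Grouping the completions by first move — via a2: 10; via a4: 2; via b3: 5 — and summing: 10 + 2 + 5 = 17.
That gives 17 routes.

17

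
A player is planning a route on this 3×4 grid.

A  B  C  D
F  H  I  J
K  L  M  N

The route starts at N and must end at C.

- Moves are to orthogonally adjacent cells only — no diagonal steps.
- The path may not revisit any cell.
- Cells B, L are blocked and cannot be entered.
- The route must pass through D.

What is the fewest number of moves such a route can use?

3

Any route passes through D somewhere between N and C. Summing Manhattan distances along the two legs (N → D → C) gives a lower bound of 2 + 1 = 3 moves.
A route of 3 moves achieves this: N → J → D → C.
Since 3 matches the lower bound, it is optimal.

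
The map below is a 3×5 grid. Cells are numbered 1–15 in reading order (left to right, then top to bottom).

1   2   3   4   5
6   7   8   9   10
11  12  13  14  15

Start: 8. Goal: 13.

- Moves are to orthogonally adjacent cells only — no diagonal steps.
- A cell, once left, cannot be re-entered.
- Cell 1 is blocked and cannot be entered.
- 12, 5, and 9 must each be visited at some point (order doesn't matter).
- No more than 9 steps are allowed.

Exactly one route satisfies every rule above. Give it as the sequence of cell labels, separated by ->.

Any route must reach 12, 5, and 9 and still end at 13 within 9 moves, so the order of the required stops is forced.
Route from 8: right 2 to 10, up 1 to 5, left 3 to 2, down 2 to 12, right 1 to 13 — 9 moves in all.
Check: all required cells visited; 9 ≤ 9 moves.

8 -> 9 -> 10 -> 5 -> 4 -> 3 -> 2 -> 7 -> 12 -> 13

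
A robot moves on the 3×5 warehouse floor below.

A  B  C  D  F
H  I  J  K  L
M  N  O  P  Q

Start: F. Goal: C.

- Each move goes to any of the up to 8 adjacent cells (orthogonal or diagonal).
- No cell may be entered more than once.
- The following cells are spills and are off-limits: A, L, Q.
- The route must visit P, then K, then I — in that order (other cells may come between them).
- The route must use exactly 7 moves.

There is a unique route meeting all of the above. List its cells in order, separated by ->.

The waypoints must appear in the order P, K, I, with no cell reused.
Route from F: left 1 to D, down-left 1 to J, down-right 1 to P, up 1 to K, down-left 1 to O, up-left 1 to I, up-right 1 to C — 7 moves in all.
Check: order respected (P at step 3, K at step 4, I at step 6); 7 moves as required.

F -> D -> J -> P -> K -> O -> I -> C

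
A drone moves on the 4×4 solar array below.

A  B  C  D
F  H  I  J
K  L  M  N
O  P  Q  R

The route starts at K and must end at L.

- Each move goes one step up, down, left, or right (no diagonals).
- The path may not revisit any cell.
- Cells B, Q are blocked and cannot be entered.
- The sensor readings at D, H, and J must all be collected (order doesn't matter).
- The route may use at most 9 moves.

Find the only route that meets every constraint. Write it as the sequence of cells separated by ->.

K -> F -> H -> I -> C -> D -> J -> N -> M -> L

The budget equals the shortest possible length, so every move has to be on a shortest route through the required cells.
Route from K: up 1 to F, right 2 to I, up 1 to C, right 1 to D, down 2 to N, left 2 to L — 9 moves in all.
Check: all required cells visited; 9 ≤ 9 moves.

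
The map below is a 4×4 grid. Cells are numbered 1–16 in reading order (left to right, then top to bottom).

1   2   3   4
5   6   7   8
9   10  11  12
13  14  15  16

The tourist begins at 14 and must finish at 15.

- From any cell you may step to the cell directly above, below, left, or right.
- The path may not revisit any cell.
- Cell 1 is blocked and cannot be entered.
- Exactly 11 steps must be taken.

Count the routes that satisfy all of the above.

28

Need simple routes of exactly 11 moves from 14 to 15 (Manhattan distance 1, so 5 moves are spent on a detour and 5 undoing it).
Branch systematically from the start, pruning whenever the remaining move budget drops below the Manhattan distance to 15 or differs from it in parity. Grouping the completions by first move — via 10: 10; via 13: 18 (no valid completion starts via 15) — and summing: 10 + 18 = 28.
That gives 28 routes.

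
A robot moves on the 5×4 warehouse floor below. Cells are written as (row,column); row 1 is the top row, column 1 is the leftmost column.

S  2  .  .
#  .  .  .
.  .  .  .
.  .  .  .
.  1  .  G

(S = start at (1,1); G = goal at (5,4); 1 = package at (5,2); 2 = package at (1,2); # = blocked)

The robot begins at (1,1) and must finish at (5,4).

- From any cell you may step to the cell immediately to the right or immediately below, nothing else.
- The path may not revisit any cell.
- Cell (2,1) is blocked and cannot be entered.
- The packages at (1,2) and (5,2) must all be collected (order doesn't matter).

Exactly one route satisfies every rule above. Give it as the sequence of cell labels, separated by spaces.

(1,1) (1,2) (2,2) (3,2) (4,2) (5,2) (5,3) (5,4)

Moves only go right or down, so the column and row indices never decrease.
Route from (1,1): right to (1,2), 4× down (reaching (5,2)), 2× right (reaching (5,4)) — 7 moves in all.
Check: all required cells visited.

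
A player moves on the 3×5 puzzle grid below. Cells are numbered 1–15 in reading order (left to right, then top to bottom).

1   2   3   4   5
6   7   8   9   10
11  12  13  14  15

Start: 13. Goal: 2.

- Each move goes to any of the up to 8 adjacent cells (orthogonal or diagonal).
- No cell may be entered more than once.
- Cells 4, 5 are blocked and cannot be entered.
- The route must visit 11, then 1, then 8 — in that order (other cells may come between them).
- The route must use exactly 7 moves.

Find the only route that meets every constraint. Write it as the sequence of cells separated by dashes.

The waypoints must appear in the order 11, 1, 8, with no cell reused.
Route from 13: left 2 to 11, up 2 to 1, down-right 1 to 7, right 1 to 8, up-left 1 to 2 — 7 moves in all.
Check: order respected (11 at step 2, 1 at step 4, 8 at step 6); 7 moves as required.

13 - 12 - 11 - 6 - 1 - 7 - 8 - 2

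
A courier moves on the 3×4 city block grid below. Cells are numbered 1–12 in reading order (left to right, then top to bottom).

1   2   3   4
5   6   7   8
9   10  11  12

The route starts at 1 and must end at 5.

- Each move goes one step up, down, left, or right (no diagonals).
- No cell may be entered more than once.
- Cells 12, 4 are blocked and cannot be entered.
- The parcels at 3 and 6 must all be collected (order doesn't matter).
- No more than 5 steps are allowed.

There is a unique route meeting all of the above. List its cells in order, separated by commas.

The 5-move cap with required stops at 3, 6 leaves no slack for detours.
Route from 1: right 2 to 3, down 1 to 7, left 2 to 5 — 5 moves in all.
Check: all required cells visited; 5 ≤ 5 moves.

1, 2, 3, 7, 6, 5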